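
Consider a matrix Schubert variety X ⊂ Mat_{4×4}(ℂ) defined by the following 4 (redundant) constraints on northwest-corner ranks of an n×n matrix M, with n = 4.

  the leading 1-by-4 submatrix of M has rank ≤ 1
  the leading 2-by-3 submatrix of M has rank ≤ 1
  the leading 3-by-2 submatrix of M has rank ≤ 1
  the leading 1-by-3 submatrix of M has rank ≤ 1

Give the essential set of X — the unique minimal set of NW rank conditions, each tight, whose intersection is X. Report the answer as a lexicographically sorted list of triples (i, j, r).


Reconstructing r_w from the 4 given conditions:

  i=1: 1 | 1 | 1 | 1
  i=2: 1 | 1 | 1 | 2
  i=3: 1 | 1 | 2 | 3
  i=4: 1 | 2 | 3 | 4

so w = (1, 4, 3, 2).

ℓ(w)=3; the 2 essential cells (i,j,r):

[(2, 3, 1), (3, 2, 1)]


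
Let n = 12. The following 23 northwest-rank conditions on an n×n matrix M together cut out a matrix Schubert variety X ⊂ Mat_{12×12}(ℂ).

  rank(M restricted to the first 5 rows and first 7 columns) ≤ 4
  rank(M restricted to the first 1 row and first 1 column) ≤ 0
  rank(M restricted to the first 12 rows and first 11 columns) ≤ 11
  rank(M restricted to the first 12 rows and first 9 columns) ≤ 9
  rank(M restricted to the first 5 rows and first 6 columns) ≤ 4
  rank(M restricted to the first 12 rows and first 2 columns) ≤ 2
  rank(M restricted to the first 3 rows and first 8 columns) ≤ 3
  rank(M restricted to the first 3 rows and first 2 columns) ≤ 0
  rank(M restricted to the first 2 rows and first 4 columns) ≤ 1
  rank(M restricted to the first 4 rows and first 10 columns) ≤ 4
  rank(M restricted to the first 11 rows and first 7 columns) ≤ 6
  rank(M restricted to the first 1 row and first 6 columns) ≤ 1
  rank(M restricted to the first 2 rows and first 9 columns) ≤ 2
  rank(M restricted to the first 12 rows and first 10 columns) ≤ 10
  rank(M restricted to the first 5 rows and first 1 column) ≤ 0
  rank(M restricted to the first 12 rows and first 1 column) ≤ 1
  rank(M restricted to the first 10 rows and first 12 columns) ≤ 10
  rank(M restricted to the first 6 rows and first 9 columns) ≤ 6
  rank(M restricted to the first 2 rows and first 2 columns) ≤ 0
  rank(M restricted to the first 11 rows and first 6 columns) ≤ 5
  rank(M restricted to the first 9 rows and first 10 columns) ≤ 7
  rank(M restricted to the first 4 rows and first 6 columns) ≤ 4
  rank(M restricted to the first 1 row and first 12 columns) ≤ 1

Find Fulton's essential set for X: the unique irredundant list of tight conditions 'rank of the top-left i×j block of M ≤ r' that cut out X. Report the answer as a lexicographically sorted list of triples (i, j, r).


The tightest implied rank at each (i,j), from the 23 conditions:

  0  0  1  1  1  1  1  1  1  1  1  1
  0  0  1  1  2  2  2  2  2  2  2  2
  0  0  1  2  3  3  3  3  3  3  3  3
  0  1  2  3  4  4  4  4  4  4  4  4
  0  1  2  3  4  4  4  5  5  5  5  5
  1  2  3  4  5  5  5  6  6  6  6  6
  1  2  3  4  5  5  6  7  7  7  7  7
  1  2  3  4  5  5  6  7  7  7  8  8
  1  2  3  4  5  5  6  7  7  7  8  9
  1  2  3  4  5  5  6  7  8  8  9  10
  1  2  3  4  5  5  6  7  8  9  10  11
  1  2  3  4  5  6  7  8  9  10  11  12

so w = (3, 5, 4, 2, 8, 1, 7, 11, 12, 9, 10, 6).

Fulton essential set (6 of the 20 Rothe cells):

[(2, 4, 1), (3, 2, 0), (5, 1, 0), (5, 7, 4), (9, 10, 7), (11, 6, 5)]


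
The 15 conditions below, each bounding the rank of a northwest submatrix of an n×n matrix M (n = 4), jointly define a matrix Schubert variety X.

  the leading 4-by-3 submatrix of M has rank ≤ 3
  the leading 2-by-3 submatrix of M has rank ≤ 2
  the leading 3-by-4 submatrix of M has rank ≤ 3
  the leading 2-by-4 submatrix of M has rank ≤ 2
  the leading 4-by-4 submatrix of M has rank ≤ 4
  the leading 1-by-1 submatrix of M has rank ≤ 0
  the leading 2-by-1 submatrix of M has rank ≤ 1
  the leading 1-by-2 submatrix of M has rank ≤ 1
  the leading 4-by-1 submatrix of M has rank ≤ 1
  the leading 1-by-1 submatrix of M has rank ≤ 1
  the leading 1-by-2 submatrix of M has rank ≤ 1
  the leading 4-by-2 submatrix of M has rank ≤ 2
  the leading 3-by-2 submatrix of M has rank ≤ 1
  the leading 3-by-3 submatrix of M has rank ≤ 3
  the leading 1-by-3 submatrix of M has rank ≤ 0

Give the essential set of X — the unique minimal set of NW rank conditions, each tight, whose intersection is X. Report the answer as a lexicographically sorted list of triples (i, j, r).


Reconstructing r_w from the 15 given conditions:

  i=1: 0  0  0  1
  i=2: 1  1  1  2
  i=3: 1  1  2  3
  i=4: 1  2  3  4

so w = (4, 1, 3, 2).

D(w) has 4 cells with 2 SE-corners; essential set:

[(1, 3, 0), (3, 2, 1)]


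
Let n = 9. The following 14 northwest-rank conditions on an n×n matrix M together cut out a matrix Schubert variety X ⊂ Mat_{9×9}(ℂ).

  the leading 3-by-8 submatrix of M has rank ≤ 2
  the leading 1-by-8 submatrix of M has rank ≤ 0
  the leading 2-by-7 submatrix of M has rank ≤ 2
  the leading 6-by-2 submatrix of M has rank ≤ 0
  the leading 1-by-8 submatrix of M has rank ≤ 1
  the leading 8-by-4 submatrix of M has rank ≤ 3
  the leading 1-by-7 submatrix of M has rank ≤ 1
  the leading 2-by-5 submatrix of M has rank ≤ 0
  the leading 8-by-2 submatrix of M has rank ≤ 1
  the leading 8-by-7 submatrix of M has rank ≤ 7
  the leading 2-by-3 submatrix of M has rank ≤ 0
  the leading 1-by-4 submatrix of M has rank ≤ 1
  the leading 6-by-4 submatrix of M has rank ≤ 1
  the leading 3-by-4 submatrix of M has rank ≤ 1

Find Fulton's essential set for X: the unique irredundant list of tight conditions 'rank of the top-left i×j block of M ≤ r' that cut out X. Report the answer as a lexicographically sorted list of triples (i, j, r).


Rank table r_w(9×9) implied by the 14 constraints:

  0 0 0 0 0 0 0 0 1
  0 0 0 0 0 1 1 1 2
  0 0 1 1 1 2 2 2 3
  0 0 1 1 2 3 3 3 4
  0 0 1 1 2 3 4 4 5
  0 0 1 1 2 3 4 5 6
  1 1 2 2 3 4 5 6 7
  1 1 2 3 4 5 6 7 8
  1 2 3 4 5 6 7 8 9

second differences of R give the permutation w = (9, 6, 3, 5, 7, 8, 1, 4, 2).

|D(w)|=25, |Ess(w)|=5:

[(1, 8, 0), (2, 5, 0), (6, 2, 0), (6, 4, 1), (8, 2, 1)]


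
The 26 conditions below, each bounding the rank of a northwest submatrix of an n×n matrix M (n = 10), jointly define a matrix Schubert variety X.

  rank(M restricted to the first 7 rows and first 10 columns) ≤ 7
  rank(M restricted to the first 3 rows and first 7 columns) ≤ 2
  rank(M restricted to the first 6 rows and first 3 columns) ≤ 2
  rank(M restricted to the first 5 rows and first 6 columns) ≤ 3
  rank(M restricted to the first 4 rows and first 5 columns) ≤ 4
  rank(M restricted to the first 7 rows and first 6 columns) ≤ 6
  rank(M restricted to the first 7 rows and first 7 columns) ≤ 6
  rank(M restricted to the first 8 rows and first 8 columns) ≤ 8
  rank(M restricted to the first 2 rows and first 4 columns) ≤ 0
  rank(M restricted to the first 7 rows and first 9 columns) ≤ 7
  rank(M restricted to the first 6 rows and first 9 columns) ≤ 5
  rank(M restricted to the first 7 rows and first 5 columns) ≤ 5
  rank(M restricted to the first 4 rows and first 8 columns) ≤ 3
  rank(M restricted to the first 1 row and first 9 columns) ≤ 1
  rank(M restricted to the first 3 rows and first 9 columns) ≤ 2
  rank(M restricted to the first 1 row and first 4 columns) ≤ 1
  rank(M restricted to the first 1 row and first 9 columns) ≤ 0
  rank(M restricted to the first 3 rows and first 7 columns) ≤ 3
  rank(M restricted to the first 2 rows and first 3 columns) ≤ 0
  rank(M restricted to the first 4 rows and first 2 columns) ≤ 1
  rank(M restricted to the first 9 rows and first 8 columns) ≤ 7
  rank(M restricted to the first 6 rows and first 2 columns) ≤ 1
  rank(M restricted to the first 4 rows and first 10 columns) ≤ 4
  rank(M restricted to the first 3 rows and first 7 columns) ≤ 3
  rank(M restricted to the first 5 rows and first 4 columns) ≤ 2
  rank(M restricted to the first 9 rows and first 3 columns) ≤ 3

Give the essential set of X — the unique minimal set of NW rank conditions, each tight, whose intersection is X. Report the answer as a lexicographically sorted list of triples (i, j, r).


Computing R[i][j] = min implied NW-rank bound (n=10, 26 conditions):

  R[1]: 0 | 0 | 0 | 0 | 0 | 0 | 0 | 0 | 0 | 1
  R[2]: 0 | 0 | 0 | 0 | 1 | 1 | 1 | 1 | 1 | 2
  R[3]: 1 | 1 | 1 | 1 | 2 | 2 | 2 | 2 | 2 | 3
  R[4]: 1 | 1 | 2 | 2 | 3 | 3 | 3 | 3 | 3 | 4
  R[5]: 1 | 1 | 2 | 2 | 3 | 3 | 4 | 4 | 4 | 5
  R[6]: 1 | 1 | 2 | 3 | 4 | 4 | 5 | 5 | 5 | 6
  R[7]: 1 | 2 | 3 | 4 | 5 | 5 | 6 | 6 | 6 | 7
  R[8]: 1 | 2 | 3 | 4 | 5 | 6 | 7 | 7 | 7 | 8
  R[9]: 1 | 2 | 3 | 4 | 5 | 6 | 7 | 7 | 8 | 9
  R[10]: 1 | 2 | 3 | 4 | 5 | 6 | 7 | 8 | 9 | 10

reading off 1-entries of Δ²R: w = (10, 5, 1, 3, 7, 4, 2, 6, 9, 8).

|D(w)|=19, |Ess(w)|=6:

[(1, 9, 0), (2, 4, 0), (5, 4, 2), (5, 6, 3), (6, 2, 1), (9, 8, 7)]


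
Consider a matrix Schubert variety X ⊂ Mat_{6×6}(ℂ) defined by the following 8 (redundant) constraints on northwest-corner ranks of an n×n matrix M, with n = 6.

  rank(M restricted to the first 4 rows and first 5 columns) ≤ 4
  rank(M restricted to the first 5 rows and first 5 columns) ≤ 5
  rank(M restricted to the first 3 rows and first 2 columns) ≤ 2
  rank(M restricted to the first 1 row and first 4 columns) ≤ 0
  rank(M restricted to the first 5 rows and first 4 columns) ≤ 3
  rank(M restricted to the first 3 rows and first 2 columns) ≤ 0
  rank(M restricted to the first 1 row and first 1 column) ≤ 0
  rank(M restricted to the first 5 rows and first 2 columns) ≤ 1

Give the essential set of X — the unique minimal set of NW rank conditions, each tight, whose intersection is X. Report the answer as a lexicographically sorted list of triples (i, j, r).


Computing R[i][j] = min implied NW-rank bound (n=6, 8 conditions):

  0 0 0 0 1 1
  0 0 1 1 2 2
  0 0 1 2 3 3
  1 1 2 3 4 4
  1 1 2 3 4 5
  1 2 3 4 5 6

reading off 1-entries of Δ²R: w = (5, 3, 4, 1, 6, 2).

3 SE-corners of the 9-cell Rothe diagram give Ess(w):

[(1, 4, 0), (3, 2, 0), (5, 2, 1)]


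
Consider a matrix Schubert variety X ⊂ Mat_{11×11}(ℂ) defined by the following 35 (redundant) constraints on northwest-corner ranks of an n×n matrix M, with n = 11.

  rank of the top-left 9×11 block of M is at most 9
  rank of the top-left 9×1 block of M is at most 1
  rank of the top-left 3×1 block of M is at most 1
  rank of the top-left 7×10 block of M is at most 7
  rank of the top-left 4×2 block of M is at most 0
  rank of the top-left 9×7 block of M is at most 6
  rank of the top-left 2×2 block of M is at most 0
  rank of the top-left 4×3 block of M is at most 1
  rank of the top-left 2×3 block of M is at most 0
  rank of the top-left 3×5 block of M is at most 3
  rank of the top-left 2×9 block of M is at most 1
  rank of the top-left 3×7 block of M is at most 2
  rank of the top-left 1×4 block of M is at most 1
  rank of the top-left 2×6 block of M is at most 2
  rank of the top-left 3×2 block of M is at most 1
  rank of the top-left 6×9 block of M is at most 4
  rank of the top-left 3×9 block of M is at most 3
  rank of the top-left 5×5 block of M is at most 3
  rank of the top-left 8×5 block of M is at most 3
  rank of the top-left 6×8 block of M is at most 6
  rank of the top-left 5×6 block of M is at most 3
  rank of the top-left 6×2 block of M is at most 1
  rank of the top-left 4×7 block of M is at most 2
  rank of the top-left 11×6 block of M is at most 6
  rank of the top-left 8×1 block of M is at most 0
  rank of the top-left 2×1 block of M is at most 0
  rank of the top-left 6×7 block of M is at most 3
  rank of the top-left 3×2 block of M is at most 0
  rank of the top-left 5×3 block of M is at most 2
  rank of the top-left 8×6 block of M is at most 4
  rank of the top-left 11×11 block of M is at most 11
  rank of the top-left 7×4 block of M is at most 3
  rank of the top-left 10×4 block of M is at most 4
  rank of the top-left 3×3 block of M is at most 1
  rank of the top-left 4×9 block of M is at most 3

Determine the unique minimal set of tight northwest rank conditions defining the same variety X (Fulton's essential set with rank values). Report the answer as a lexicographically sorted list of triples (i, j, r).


Computing R[i][j] = min implied NW-rank bound (n=11, 35 conditions):

  i=1: 0, 0, 0, 1, 1, 1, 1, 1, 1, 1, 1
  i=2: 0, 0, 0, 1, 1, 1, 1, 1, 1, 2, 2
  i=3: 0, 0, 1, 2, 2, 2, 2, 2, 2, 3, 3
  i=4: 0, 0, 1, 2, 2, 2, 2, 3, 3, 4, 4
  i=5: 0, 1, 2, 3, 3, 3, 3, 4, 4, 5, 5
  i=6: 0, 1, 2, 3, 3, 3, 3, 4, 4, 5, 6
  i=7: 0, 1, 2, 3, 3, 4, 4, 5, 5, 6, 7
  i=8: 0, 1, 2, 3, 3, 4, 5, 6, 6, 7, 8
  i=9: 1, 2, 3, 4, 4, 5, 6, 7, 7, 8, 9
  i=10: 1, 2, 3, 4, 5, 6, 7, 8, 8, 9, 10
  i=11: 1, 2, 3, 4, 5, 6, 7, 8, 9, 10, 11

hence w(1..11) = (4, 10, 3, 8, 2, 11, 6, 7, 1, 5, 9).

Fulton essential set (8 of the 28 Rothe cells):

[(2, 3, 0), (2, 9, 1), (4, 2, 0), (4, 7, 2), (6, 7, 3), (6, 9, 4), (8, 1, 0), (8, 5, 3)]


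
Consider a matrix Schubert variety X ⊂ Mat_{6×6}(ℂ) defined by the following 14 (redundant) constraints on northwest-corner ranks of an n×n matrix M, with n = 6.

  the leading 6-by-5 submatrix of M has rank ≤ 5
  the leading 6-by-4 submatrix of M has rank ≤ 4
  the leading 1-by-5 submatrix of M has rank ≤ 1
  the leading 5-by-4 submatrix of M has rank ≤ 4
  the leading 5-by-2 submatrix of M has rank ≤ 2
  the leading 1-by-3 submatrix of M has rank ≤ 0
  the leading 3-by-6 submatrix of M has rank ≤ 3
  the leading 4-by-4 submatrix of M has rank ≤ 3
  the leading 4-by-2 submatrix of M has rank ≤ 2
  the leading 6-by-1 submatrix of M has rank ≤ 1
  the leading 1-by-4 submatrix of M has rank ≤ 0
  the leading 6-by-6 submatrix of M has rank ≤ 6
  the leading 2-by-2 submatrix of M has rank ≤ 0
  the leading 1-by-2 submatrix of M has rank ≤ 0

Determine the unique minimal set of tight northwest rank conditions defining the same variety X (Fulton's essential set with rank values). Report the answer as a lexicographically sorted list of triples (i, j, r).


The tightest implied rank at each (i,j), from the 14 conditions:

  row 1: 0  0  0  0  1  1
  row 2: 0  0  1  1  2  2
  row 3: 1  1  2  2  3  3
  row 4: 1  2  3  3  4  4
  row 5: 1  2  3  4  5  5
  row 6: 1  2  3  4  5  6

giving w = (5, 3, 1, 2, 4, 6) via Δ²R.

2 SE-corners of the 6-cell Rothe diagram give Ess(w):

[(1, 4, 0), (2, 2, 0)]


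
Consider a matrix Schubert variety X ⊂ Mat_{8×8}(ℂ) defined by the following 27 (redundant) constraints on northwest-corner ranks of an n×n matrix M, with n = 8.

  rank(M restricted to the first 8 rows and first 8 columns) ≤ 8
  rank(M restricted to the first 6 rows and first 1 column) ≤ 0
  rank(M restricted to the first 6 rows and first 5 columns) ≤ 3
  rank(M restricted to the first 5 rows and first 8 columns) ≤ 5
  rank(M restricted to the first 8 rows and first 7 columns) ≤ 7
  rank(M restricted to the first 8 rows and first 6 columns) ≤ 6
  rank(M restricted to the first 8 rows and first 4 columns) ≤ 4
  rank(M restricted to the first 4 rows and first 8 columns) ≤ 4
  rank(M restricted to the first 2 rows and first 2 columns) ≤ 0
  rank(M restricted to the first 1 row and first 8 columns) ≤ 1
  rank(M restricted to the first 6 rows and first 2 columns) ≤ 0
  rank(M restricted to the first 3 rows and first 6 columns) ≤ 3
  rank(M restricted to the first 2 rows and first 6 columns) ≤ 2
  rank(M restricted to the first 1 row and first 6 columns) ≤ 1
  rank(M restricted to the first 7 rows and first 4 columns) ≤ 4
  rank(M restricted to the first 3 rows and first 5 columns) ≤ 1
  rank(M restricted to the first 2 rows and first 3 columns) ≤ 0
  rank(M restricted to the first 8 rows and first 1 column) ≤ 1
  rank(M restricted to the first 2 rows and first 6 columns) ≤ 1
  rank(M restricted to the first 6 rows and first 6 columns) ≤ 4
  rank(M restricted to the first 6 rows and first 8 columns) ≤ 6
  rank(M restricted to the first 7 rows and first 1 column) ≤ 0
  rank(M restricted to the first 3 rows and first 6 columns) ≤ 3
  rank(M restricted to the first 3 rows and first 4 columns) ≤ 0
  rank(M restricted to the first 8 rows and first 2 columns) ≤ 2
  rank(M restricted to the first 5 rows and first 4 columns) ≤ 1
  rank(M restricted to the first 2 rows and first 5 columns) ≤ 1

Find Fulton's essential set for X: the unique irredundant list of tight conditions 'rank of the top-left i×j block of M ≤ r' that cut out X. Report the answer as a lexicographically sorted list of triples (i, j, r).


Recovering R(i,j) via the rank-extension bound from the 27 conditions:

  i=1: 0 | 0 | 0 | 0 | 1 | 1 | 1 | 1
  i=2: 0 | 0 | 0 | 0 | 1 | 1 | 2 | 2
  i=3: 0 | 0 | 0 | 0 | 1 | 2 | 3 | 3
  i=4: 0 | 0 | 1 | 1 | 2 | 3 | 4 | 4
  i=5: 0 | 0 | 1 | 1 | 2 | 3 | 4 | 5
  i=6: 0 | 0 | 1 | 2 | 3 | 4 | 5 | 6
  i=7: 0 | 1 | 2 | 3 | 4 | 5 | 6 | 7
  i=8: 1 | 2 | 3 | 4 | 5 | 6 | 7 | 8

second differences of R give the permutation w = (5, 7, 6, 3, 8, 4, 2, 1).

5 SE-corners of the 21-cell Rothe diagram give Ess(w):

[(2, 6, 1), (3, 4, 0), (5, 4, 1), (6, 2, 0), (7, 1, 0)]


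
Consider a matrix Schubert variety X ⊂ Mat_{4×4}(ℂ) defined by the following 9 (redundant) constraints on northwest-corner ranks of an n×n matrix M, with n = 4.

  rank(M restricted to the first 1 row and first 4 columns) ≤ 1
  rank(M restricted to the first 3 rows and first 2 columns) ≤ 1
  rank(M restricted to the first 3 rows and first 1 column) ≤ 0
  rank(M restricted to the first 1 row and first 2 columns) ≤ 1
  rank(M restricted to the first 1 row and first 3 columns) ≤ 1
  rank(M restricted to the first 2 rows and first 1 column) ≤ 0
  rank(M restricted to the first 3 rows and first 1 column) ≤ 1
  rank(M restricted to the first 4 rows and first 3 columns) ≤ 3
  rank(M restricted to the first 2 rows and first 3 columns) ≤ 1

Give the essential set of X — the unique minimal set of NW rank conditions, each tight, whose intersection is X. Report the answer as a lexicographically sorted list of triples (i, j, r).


Propagating the 9 rank bounds to every northwest block:

  i=1: 0  1  1  1
  i=2: 0  1  1  2
  i=3: 0  1  2  3
  i=4: 1  2  3  4

second differences of R give the permutation w = (2, 4, 3, 1).

|D(w)|=4, |Ess(w)|=2:

[(2, 3, 1), (3, 1, 0)]


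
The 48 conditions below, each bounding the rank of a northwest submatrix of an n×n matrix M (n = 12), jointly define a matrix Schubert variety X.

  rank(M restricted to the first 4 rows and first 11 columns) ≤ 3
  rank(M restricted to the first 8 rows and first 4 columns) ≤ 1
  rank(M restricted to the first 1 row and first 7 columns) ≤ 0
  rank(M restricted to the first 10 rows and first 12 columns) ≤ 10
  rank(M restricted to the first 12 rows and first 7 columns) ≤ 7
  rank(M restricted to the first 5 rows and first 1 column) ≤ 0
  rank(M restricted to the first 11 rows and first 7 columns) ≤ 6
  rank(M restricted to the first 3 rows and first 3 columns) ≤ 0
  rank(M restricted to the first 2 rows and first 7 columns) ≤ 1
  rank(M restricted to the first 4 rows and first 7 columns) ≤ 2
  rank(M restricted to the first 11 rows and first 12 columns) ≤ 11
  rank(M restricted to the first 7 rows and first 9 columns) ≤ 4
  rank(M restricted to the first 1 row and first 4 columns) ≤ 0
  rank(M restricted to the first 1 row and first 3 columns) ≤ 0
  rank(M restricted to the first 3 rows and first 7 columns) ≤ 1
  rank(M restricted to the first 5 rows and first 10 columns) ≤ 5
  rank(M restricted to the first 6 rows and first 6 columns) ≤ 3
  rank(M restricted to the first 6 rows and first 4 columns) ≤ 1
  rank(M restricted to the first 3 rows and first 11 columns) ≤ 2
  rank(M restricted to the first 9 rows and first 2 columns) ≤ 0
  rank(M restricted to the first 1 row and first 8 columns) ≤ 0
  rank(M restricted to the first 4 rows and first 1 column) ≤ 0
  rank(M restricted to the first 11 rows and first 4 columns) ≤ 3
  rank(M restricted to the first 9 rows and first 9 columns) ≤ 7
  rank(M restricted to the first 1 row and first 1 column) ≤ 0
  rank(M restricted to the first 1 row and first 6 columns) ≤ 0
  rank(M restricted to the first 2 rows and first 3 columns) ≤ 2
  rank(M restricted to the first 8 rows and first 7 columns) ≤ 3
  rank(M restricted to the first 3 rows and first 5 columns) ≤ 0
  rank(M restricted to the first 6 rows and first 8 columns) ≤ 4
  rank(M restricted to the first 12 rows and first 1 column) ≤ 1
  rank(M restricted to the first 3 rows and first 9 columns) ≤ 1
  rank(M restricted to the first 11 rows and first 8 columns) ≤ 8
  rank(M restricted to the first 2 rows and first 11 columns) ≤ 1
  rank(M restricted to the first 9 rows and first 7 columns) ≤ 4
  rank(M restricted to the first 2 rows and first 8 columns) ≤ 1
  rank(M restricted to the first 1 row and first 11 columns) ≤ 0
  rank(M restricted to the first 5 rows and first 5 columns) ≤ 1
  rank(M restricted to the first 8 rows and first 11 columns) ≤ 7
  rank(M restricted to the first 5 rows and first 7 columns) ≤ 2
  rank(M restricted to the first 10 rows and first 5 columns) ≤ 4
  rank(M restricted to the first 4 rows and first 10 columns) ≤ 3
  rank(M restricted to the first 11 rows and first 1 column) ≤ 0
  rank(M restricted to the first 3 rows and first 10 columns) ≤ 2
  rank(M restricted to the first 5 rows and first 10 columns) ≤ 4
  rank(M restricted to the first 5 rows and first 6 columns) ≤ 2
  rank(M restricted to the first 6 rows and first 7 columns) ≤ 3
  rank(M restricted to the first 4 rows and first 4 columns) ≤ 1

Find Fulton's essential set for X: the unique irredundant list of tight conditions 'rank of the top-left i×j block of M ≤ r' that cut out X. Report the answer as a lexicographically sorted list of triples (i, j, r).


Reconstructing r_w from the 48 given conditions:

  row 1: 0  0  0  0  0  0  0  0  0  0  0  1
  row 2: 0  0  0  0  0  1  1  1  1  1  1  2
  row 3: 0  0  0  0  0  1  1  1  1  2  2  3
  row 4: 0  0  1  1  1  2  2  2  2  3  3  4
  row 5: 0  0  1  1  1  2  2  3  3  4  4  5
  row 6: 0  0  1  1  2  3  3  4  4  5  5  6
  row 7: 0  0  1  1  2  3  3  4  4  5  6  7
  row 8: 0  0  1  1  2  3  3  4  5  6  7  8
  row 9: 0  0  1  2  3  4  4  5  6  7  8  9
  row 10: 0  1  2  3  4  5  5  6  7  8  9  10
  row 11: 0  1  2  3  4  5  6  7  8  9  10  11
  row 12: 1  2  3  4  5  6  7  8  9  10  11  12

giving w = (12, 6, 10, 3, 8, 5, 11, 9, 4, 2, 7, 1) via Δ²R.

D(w) has 47 cells with 10 SE-corners; essential set:

[(1, 11, 0), (3, 5, 0), (3, 9, 1), (5, 5, 1), (5, 7, 2), (7, 9, 4), (8, 4, 1), (8, 7, 3), (9, 2, 0), (11, 1, 0)]


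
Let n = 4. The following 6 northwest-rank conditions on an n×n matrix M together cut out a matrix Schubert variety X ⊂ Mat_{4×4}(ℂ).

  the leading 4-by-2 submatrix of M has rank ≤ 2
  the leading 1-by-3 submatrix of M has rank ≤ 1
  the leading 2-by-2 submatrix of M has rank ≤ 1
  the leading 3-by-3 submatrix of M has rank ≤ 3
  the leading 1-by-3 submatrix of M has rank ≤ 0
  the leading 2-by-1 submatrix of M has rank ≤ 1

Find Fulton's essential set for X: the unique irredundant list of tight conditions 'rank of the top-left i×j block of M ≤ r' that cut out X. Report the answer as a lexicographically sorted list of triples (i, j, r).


The tightest implied rank at each (i,j), from the 6 conditions:

  0, 0, 0, 1
  1, 1, 1, 2
  1, 2, 2, 3
  1, 2, 3, 4

so w = (4, 1, 2, 3).

Rothe diagram D(w) (3 cells), 1 SE-corner (essential condition):

[(1, 3, 0)]


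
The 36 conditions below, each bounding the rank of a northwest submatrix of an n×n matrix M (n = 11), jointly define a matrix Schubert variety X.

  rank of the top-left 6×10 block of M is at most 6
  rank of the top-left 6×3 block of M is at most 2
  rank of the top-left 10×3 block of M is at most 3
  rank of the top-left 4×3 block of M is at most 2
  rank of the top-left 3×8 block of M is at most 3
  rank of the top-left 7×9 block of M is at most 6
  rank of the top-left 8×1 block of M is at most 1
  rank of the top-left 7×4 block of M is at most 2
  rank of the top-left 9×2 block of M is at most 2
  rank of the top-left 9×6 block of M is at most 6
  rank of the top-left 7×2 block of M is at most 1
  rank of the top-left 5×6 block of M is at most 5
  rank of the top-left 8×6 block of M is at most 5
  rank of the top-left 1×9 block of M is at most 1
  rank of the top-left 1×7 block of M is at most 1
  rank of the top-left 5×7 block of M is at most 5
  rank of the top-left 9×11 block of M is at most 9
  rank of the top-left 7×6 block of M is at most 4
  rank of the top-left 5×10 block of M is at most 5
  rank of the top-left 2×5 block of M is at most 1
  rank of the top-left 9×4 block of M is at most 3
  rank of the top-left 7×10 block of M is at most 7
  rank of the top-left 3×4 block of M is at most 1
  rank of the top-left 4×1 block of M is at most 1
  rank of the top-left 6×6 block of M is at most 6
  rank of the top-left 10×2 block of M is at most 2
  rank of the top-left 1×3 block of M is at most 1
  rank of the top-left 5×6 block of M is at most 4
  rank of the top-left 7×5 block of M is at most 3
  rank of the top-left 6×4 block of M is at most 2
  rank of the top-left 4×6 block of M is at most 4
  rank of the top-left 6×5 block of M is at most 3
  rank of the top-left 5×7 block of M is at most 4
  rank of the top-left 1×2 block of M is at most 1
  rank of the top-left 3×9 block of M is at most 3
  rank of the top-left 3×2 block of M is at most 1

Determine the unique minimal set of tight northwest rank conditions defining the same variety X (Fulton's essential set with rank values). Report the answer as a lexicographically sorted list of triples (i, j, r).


Computing R[i][j] = min implied NW-rank bound (n=11, 36 conditions):

  R[1]: 1 | 1 | 1 | 1 | 1 | 1 | 1 | 1 | 1 | 1 | 1
  R[2]: 1 | 1 | 1 | 1 | 1 | 2 | 2 | 2 | 2 | 2 | 2
  R[3]: 1 | 1 | 1 | 1 | 2 | 3 | 3 | 3 | 3 | 3 | 3
  R[4]: 1 | 1 | 2 | 2 | 3 | 4 | 4 | 4 | 4 | 4 | 4
  R[5]: 1 | 1 | 2 | 2 | 3 | 4 | 4 | 5 | 5 | 5 | 5
  R[6]: 1 | 1 | 2 | 2 | 3 | 4 | 5 | 6 | 6 | 6 | 6
  R[7]: 1 | 1 | 2 | 2 | 3 | 4 | 5 | 6 | 6 | 7 | 7
  R[8]: 1 | 2 | 3 | 3 | 4 | 5 | 6 | 7 | 7 | 8 | 8
  R[9]: 1 | 2 | 3 | 3 | 4 | 5 | 6 | 7 | 8 | 9 | 9
  R[10]: 1 | 2 | 3 | 4 | 5 | 6 | 7 | 8 | 9 | 10 | 10
  R[11]: 1 | 2 | 3 | 4 | 5 | 6 | 7 | 8 | 9 | 10 | 11

so w = (1, 6, 5, 3, 8, 7, 10, 2, 9, 4, 11).

ℓ(w)=17; the 7 essential cells (i,j,r):

[(2, 5, 1), (3, 4, 1), (5, 7, 4), (7, 2, 1), (7, 4, 2), (7, 9, 6), (9, 4, 3)]


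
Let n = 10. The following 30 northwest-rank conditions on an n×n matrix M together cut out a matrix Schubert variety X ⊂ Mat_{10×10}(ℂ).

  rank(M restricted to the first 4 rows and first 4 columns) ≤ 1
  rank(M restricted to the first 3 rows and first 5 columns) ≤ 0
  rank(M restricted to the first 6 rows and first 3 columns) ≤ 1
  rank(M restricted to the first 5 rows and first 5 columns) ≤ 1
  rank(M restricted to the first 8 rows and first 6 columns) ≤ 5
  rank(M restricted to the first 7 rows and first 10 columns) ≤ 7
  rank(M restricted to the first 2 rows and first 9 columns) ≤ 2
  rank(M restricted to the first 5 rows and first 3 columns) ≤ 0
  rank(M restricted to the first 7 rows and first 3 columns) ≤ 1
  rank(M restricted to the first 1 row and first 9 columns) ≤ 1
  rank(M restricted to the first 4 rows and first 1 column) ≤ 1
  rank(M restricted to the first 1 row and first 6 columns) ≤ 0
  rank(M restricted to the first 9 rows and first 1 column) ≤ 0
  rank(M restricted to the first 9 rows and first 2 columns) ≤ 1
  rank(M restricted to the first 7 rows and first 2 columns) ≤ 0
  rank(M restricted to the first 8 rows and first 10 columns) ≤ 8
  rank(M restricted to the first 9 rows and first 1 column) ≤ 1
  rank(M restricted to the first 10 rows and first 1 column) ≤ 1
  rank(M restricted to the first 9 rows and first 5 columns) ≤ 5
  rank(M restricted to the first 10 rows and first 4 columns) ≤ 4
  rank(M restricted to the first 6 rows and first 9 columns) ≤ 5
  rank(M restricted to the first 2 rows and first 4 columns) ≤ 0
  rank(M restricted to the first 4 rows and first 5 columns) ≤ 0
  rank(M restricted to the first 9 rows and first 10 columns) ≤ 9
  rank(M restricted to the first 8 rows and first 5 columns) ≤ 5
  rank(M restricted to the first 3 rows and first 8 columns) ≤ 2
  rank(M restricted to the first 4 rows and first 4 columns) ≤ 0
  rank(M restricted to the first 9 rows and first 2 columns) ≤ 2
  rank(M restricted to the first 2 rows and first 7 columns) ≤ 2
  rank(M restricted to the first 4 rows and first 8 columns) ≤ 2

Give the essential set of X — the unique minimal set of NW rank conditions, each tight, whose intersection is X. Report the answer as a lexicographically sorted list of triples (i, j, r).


Propagating the 30 rank bounds to every northwest block:

  i=1: 0 0 0 0 0 0 1 1 1 1
  i=2: 0 0 0 0 0 1 2 2 2 2
  i=3: 0 0 0 0 0 1 2 2 3 3
  i=4: 0 0 0 0 0 1 2 2 3 4
  i=5: 0 0 0 1 1 2 3 3 4 5
  i=6: 0 0 1 2 2 3 4 4 5 6
  i=7: 0 0 1 2 3 4 5 5 6 7
  i=8: 0 1 2 3 4 5 6 6 7 8
  i=9: 0 1 2 3 4 5 6 7 8 9
  i=10: 1 2 3 4 5 6 7 8 9 10

the unique w with this rank table is (7, 6, 9, 10, 4, 3, 5, 2, 8, 1).

ℓ(w)=32; the 6 essential cells (i,j,r):

[(1, 6, 0), (4, 5, 0), (4, 8, 2), (5, 3, 0), (7, 2, 0), (9, 1, 0)]


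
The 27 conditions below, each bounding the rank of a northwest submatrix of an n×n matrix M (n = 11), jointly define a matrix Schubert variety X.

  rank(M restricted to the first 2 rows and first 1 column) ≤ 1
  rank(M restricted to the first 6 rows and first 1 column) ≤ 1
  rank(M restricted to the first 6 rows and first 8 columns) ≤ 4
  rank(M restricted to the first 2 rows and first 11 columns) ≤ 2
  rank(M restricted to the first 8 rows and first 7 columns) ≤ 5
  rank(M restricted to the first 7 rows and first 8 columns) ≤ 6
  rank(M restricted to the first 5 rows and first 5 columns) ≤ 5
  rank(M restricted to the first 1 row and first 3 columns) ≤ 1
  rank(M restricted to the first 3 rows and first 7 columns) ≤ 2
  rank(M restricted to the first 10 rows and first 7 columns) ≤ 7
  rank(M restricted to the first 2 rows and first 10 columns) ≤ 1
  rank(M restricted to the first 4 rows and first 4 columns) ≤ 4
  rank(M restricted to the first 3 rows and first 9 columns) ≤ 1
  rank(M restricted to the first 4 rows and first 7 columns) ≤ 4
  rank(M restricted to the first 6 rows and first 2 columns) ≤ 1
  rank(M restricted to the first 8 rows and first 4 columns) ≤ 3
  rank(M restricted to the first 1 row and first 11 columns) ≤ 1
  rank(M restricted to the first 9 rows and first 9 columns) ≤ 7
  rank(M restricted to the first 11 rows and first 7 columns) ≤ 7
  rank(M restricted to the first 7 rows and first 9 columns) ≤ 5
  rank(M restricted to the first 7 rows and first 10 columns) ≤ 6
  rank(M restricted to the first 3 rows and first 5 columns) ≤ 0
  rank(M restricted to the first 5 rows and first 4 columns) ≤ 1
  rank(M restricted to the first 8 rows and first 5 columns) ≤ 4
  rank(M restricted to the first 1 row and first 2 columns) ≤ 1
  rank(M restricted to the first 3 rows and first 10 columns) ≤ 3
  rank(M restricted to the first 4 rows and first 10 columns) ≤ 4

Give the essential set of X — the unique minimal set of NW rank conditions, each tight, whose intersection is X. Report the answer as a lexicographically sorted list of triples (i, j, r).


The tightest implied rank at each (i,j), from the 27 conditions:

  0  0  0  0  0  1  1  1  1  1  1
  0  0  0  0  0  1  1  1  1  1  2
  0  0  0  0  0  1  1  1  1  2  3
  1  1  1  1  1  2  2  2  2  3  4
  1  1  1  1  2  3  3  3  3  4  5
  1  1  2  2  3  4  4  4  4  5  6
  1  2  3  3  4  5  5  5  5  6  7
  1  2  3  3  4  5  5  6  6  7  8
  1  2  3  4  5  6  6  7  7  8  9
  1  2  3  4  5  6  7  8  8  9  10
  1  2  3  4  5  6  7  8  9  10  11

so w = (6, 11, 10, 1, 5, 3, 2, 8, 4, 7, 9).

7 SE-corners of the 28-cell Rothe diagram give Ess(w):

[(2, 10, 1), (3, 5, 0), (3, 9, 1), (5, 4, 1), (6, 2, 1), (8, 4, 3), (8, 7, 5)]


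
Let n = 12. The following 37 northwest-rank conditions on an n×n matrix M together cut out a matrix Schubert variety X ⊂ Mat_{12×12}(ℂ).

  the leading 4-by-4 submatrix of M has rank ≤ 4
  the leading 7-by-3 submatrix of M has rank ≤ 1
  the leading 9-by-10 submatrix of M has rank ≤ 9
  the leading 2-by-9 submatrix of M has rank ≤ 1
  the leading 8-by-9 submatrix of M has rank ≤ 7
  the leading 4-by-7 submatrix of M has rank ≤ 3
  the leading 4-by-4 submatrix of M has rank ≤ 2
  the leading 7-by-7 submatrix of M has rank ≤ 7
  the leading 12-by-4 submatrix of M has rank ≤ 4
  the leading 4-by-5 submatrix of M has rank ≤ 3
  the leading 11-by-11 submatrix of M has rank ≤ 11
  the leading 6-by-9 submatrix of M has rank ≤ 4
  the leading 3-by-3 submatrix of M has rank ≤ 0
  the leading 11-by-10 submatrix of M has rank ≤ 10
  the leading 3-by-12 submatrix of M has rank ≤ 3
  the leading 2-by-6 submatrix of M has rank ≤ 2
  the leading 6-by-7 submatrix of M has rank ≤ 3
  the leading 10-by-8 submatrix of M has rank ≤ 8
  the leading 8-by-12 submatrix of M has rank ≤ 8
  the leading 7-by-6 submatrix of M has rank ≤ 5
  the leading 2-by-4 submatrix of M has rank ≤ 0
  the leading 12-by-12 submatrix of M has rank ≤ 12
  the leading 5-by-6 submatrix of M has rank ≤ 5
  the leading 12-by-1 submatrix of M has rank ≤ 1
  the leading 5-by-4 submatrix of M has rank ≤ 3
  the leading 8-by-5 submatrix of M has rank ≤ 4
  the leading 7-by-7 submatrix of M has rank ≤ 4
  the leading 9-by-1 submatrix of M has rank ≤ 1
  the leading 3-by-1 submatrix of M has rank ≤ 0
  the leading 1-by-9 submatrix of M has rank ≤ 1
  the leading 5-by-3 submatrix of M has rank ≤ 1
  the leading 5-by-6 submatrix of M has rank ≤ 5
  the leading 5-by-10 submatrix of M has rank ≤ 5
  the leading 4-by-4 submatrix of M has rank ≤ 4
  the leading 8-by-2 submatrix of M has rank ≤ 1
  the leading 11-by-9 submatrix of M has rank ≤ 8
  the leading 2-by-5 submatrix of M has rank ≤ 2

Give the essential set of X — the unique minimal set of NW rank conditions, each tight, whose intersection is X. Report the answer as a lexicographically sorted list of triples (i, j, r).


Recovering R(i,j) via the rank-extension bound from the 37 conditions:

  i=1: 0  0  0  0  1  1  1  1  1  1  1  1
  i=2: 0  0  0  0  1  1  1  1  1  2  2  2
  i=3: 0  0  0  1  2  2  2  2  2  3  3  3
  i=4: 1  1  1  2  3  3  3  3  3  4  4  4
  i=5: 1  1  1  2  3  3  3  4  4  5  5  5
  i=6: 1  1  1  2  3  3  3  4  4  5  6  6
  i=7: 1  1  1  2  3  4  4  5  5  6  7  7
  i=8: 1  1  2  3  4  5  5  6  6  7  8  8
  i=9: 1  2  3  4  5  6  6  7  7  8  9  9
  i=10: 1  2  3  4  5  6  7  8  8  9  10  10
  i=11: 1  2  3  4  5  6  7  8  8  9  10  11
  i=12: 1  2  3  4  5  6  7  8  9  10  11  12

giving w = (5, 10, 4, 1, 8, 11, 6, 3, 2, 7, 12, 9) via Δ²R.

|D(w)|=28, |Ess(w)|=8:

[(2, 4, 0), (2, 9, 1), (3, 3, 0), (6, 7, 3), (6, 9, 4), (7, 3, 1), (8, 2, 1), (11, 9, 8)]


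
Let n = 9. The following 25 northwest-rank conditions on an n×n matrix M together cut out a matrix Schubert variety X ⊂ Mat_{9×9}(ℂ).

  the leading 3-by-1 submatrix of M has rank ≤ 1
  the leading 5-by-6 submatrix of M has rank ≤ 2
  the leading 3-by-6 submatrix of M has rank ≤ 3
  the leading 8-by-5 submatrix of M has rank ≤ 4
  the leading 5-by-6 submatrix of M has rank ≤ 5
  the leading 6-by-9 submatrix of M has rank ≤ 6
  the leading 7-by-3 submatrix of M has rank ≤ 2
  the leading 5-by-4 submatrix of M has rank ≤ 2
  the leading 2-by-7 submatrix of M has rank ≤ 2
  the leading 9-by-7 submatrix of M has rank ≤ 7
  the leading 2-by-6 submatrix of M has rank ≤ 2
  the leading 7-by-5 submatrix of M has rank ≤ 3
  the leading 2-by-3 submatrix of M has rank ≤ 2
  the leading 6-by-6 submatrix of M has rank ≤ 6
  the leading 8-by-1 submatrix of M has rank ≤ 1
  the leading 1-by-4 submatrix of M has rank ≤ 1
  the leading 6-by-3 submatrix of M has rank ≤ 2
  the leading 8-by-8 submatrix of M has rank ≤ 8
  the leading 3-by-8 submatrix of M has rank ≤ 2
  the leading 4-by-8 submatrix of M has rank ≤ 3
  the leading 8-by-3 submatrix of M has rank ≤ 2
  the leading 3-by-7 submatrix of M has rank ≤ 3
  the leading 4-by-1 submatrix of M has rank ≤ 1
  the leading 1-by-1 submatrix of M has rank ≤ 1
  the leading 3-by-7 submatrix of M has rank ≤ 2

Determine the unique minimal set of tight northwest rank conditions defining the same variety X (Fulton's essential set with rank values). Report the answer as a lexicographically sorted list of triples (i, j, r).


Computing R[i][j] = min implied NW-rank bound (n=9, 25 conditions):

  i=1: 1  1  1  1  1  1  1  1  1
  i=2: 1  2  2  2  2  2  2  2  2
  i=3: 1  2  2  2  2  2  2  2  3
  i=4: 1  2  2  2  2  2  3  3  4
  i=5: 1  2  2  2  2  2  3  4  5
  i=6: 1  2  2  3  3  3  4  5  6
  i=7: 1  2  2  3  3  4  5  6  7
  i=8: 1  2  2  3  4  5  6  7  8
  i=9: 1  2  3  4  5  6  7  8  9

so w = (1, 2, 9, 7, 8, 4, 6, 5, 3).

4 SE-corners of the 18-cell Rothe diagram give Ess(w):

[(3, 8, 2), (5, 6, 2), (7, 5, 3), (8, 3, 2)]


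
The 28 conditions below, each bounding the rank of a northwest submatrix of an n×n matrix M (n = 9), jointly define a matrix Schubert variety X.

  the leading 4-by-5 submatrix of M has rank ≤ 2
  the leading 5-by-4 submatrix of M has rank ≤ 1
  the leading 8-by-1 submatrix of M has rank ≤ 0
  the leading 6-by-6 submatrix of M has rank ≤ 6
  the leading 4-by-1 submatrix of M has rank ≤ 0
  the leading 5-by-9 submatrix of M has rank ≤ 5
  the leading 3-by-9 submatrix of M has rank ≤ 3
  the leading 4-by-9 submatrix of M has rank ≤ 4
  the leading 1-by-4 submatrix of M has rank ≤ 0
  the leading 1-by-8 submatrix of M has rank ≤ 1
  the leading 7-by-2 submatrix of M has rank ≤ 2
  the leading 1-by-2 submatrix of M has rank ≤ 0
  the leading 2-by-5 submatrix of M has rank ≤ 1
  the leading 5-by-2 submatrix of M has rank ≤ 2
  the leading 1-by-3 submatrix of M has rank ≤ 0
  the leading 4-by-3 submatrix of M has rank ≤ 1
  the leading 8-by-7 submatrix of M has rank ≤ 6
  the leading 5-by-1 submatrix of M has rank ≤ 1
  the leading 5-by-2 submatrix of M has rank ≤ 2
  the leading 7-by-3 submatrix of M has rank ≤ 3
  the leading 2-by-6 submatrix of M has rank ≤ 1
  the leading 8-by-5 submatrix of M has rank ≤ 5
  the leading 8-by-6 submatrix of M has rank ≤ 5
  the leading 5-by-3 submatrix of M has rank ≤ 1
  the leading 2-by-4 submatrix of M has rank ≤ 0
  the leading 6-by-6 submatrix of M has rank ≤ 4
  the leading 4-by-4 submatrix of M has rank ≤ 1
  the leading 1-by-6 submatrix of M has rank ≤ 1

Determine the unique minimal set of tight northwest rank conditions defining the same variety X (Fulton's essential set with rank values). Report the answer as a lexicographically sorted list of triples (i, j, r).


The tightest implied rank at each (i,j), from the 28 conditions:

  i=1: 0, 0, 0, 0, 1, 1, 1, 1, 1
  i=2: 0, 0, 0, 0, 1, 1, 2, 2, 2
  i=3: 0, 1, 1, 1, 2, 2, 3, 3, 3
  i=4: 0, 1, 1, 1, 2, 3, 4, 4, 4
  i=5: 0, 1, 1, 1, 2, 3, 4, 5, 5
  i=6: 0, 1, 2, 2, 3, 4, 5, 6, 6
  i=7: 0, 1, 2, 3, 4, 5, 6, 7, 7
  i=8: 0, 1, 2, 3, 4, 5, 6, 7, 8
  i=9: 1, 2, 3, 4, 5, 6, 7, 8, 9

so w = (5, 7, 2, 6, 8, 3, 4, 9, 1).

D(w) has 19 cells with 4 SE-corners; essential set:

[(2, 4, 0), (2, 6, 1), (5, 4, 1), (8, 1, 0)]


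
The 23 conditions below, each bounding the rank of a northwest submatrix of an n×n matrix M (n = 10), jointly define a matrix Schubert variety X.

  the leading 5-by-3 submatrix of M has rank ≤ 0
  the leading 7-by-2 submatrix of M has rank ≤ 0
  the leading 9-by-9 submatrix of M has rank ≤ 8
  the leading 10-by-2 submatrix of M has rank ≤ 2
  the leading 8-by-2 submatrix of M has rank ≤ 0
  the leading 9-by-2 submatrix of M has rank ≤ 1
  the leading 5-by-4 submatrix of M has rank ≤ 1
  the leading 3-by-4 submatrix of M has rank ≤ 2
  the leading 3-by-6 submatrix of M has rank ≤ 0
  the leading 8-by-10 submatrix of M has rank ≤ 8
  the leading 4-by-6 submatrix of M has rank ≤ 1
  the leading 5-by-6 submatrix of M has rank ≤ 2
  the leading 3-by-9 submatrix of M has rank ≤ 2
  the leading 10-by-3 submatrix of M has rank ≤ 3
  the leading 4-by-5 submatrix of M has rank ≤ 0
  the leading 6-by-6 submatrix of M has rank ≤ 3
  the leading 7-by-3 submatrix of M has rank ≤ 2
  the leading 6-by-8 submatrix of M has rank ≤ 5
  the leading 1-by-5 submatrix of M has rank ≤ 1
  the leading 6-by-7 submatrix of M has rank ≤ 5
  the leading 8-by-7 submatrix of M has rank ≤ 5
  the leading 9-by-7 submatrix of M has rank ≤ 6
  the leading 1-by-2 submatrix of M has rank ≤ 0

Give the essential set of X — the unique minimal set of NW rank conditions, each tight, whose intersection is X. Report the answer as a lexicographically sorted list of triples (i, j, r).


Rank table r_w(10×10) implied by the 23 constraints:

  R[1]: 0  0  0  0  0  0  1  1  1  1
  R[2]: 0  0  0  0  0  0  1  2  2  2
  R[3]: 0  0  0  0  0  0  1  2  2  3
  R[4]: 0  0  0  0  0  1  2  3  3  4
  R[5]: 0  0  0  1  1  2  3  4  4  5
  R[6]: 0  0  1  2  2  3  4  5  5  6
  R[7]: 0  0  1  2  3  4  5  6  6  7
  R[8]: 0  0  1  2  3  4  5  6  7  8
  R[9]: 1  1  2  3  4  5  6  7  8  9
  R[10]: 1  2  3  4  5  6  7  8  9  10

second differences of R give the permutation w = (7, 8, 10, 6, 4, 3, 5, 9, 1, 2).

|D(w)|=33, |Ess(w)|=5:

[(3, 6, 0), (3, 9, 2), (4, 5, 0), (5, 3, 0), (8, 2, 0)]
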